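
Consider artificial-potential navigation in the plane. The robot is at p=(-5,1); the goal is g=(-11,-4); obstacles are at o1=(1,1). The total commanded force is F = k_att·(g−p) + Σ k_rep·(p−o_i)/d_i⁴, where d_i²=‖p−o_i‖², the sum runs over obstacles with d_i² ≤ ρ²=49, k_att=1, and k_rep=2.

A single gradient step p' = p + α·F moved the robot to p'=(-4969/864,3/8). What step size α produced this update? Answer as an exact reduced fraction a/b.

α = 1/8

F_att = 1·(g−p) = 1·(-6,-5) = (-6.0000,-5.0000)
o1: d²=36 ≤ ρ²=49; F_rep = 2·(-6,0)/36² = (-0.0093,0.0000)
F = F_att + ΣF_rep = (-6.0093,-5.0000)
Δp = p'−p = (-0.7512,-0.6250); α = Δx/Fx = (-649/864) / (-649/108) = 1/8
check: Δy/Fy = (-5/8) / (-5) = 1/8 ✓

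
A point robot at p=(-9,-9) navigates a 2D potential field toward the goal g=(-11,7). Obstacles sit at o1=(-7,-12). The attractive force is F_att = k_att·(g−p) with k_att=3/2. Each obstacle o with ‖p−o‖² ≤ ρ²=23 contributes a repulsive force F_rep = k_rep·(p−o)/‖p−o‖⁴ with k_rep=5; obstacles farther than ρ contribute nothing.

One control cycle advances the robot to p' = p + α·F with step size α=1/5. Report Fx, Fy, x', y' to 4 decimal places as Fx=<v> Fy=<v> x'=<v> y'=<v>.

Fx=-3.0592 Fy=24.0888 x'=-9.6118 y'=-4.1822

F_att = 3/2·(g−p) = 3/2·(-2,16) = (-3.0000,24.0000)
o1: d²=13 ≤ ρ²=23; F_rep = 5·(-2,3)/13² = (-0.0592,0.0888)
F = F_att + ΣF_rep = (-3.0592,24.0888)
p' = p + 1/5·F = (-9.6118,-4.1822)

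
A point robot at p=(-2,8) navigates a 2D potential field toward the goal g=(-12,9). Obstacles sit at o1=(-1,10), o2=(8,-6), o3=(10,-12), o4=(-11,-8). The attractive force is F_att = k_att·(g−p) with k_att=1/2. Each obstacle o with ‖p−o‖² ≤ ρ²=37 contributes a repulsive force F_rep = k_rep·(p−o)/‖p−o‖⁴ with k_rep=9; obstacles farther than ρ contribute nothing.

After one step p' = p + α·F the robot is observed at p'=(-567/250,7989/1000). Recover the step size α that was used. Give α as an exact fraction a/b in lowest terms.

F_att = 1/2·(g−p) = 1/2·(-10,1) = (-5.0000,0.5000)
o1: d²=5 ≤ ρ²=37; F_rep = 9·(-1,-2)/5² = (-0.3600,-0.7200)
o2: d²=296 > ρ²=37 → inactive
o3: d²=544 > ρ²=37 → inactive
o4: d²=337 > ρ²=37 → inactive
F = F_att + ΣF_rep = (-5.3600,-0.2200)
Δp = p'−p = (-0.2680,-0.0110); α = Δx/Fx = (-67/250) / (-134/25) = 1/20
check: Δy/Fy = (-11/1000) / (-11/50) = 1/20 ✓

α = 1/20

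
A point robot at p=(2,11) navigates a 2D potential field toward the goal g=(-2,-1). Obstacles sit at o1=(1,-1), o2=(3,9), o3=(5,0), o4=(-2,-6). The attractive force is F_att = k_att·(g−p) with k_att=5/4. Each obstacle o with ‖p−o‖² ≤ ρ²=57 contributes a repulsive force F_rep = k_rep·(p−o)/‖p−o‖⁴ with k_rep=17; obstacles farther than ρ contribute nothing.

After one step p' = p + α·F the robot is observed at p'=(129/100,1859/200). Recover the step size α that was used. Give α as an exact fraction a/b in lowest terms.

F_att = 5/4·(g−p) = 5/4·(-4,-12) = (-5.0000,-15.0000)
o1: d²=145 > ρ²=57 → inactive
o2: d²=5 ≤ ρ²=57; F_rep = 17·(-1,2)/5² = (-0.6800,1.3600)
o3: d²=130 > ρ²=57 → inactive
o4: d²=305 > ρ²=57 → inactive
F = F_att + ΣF_rep = (-5.6800,-13.6400)
Δp = p'−p = (-0.7100,-1.7050); α = Δx/Fx = (-71/100) / (-142/25) = 1/8
check: Δy/Fy = (-341/200) / (-341/25) = 1/8 ✓

α = 1/8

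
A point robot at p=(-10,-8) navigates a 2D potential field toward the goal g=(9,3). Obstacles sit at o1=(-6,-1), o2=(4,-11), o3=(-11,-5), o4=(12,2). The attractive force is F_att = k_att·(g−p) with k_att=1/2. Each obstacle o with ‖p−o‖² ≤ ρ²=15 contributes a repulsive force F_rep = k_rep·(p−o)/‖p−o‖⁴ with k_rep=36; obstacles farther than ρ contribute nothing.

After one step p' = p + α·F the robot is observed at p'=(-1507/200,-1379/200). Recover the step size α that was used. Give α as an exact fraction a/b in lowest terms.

α = 1/4

F_att = 1/2·(g−p) = 1/2·(19,11) = (9.5000,5.5000)
o1: d²=65 > ρ²=15 → inactive
o2: d²=205 > ρ²=15 → inactive
o3: d²=10 ≤ ρ²=15; F_rep = 36·(1,-3)/10² = (0.3600,-1.0800)
o4: d²=584 > ρ²=15 → inactive
F = F_att + ΣF_rep = (9.8600,4.4200)
Δp = p'−p = (2.4650,1.1050); α = Δx/Fx = (493/200) / (493/50) = 1/4
check: Δy/Fy = (221/200) / (221/50) = 1/4 ✓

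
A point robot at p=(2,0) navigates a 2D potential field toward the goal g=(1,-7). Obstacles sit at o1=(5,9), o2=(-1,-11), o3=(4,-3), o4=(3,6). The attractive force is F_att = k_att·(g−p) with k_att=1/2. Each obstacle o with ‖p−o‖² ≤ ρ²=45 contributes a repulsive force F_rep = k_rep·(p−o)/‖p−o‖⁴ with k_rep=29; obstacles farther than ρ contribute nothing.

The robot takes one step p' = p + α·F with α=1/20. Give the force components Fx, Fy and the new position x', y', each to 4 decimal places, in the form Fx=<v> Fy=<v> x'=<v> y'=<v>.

Fx=-0.8644 Fy=-3.1123 x'=1.9568 y'=-0.1556

F_att = 1/2·(g−p) = 1/2·(-1,-7) = (-0.5000,-3.5000)
o1: d²=90 > ρ²=45 → inactive
o2: d²=130 > ρ²=45 → inactive
o3: d²=13 ≤ ρ²=45; F_rep = 29·(-2,3)/13² = (-0.3432,0.5148)
o4: d²=37 ≤ ρ²=45; F_rep = 29·(-1,-6)/37² = (-0.0212,-0.1271)
F = F_att + ΣF_rep = (-0.8644,-3.1123)
p' = p + 1/20·F = (1.9568,-0.1556)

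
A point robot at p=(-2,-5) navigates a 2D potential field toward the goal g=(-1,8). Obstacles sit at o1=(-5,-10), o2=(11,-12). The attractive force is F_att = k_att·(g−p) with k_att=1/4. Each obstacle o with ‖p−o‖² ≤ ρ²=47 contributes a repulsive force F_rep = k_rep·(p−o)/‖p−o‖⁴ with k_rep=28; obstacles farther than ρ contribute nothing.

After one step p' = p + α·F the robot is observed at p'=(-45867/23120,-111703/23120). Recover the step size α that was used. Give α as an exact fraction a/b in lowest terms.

F_att = 1/4·(g−p) = 1/4·(1,13) = (0.2500,3.2500)
o1: d²=34 ≤ ρ²=47; F_rep = 28·(3,5)/34² = (0.0727,0.1211)
o2: d²=218 > ρ²=47 → inactive
F = F_att + ΣF_rep = (0.3227,3.3711)
Δp = p'−p = (0.0161,0.1686); α = Δx/Fx = (373/23120) / (373/1156) = 1/20
check: Δy/Fy = (3897/23120) / (3897/1156) = 1/20 ✓

α = 1/20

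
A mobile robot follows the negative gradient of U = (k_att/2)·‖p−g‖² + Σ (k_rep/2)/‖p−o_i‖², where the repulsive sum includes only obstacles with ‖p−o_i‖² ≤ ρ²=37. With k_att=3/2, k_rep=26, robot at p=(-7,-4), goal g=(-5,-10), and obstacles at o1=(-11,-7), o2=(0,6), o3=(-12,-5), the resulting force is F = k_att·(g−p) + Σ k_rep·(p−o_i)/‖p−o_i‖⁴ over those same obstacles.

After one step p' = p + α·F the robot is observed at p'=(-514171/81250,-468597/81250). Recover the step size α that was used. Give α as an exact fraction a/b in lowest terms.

F_att = 3/2·(g−p) = 3/2·(2,-6) = (3.0000,-9.0000)
o1: d²=25 ≤ ρ²=37; F_rep = 26·(4,3)/25² = (0.1664,0.1248)
o2: d²=149 > ρ²=37 → inactive
o3: d²=26 ≤ ρ²=37; F_rep = 26·(5,1)/26² = (0.1923,0.0385)
F = F_att + ΣF_rep = (3.3587,-8.8367)
Δp = p'−p = (0.6717,-1.7673); α = Δx/Fx = (54579/81250) / (54579/16250) = 1/5
check: Δy/Fy = (-143597/81250) / (-143597/16250) = 1/5 ✓

α = 1/5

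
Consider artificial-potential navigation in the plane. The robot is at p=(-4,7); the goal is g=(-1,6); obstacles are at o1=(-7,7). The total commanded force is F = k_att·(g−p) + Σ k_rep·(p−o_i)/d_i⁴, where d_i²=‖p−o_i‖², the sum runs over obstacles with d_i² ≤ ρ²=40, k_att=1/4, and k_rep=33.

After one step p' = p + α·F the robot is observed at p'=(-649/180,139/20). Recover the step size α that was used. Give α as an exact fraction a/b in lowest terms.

F_att = 1/4·(g−p) = 1/4·(3,-1) = (0.7500,-0.2500)
o1: d²=9 ≤ ρ²=40; F_rep = 33·(3,0)/9² = (1.2222,0.0000)
F = F_att + ΣF_rep = (1.9722,-0.2500)
Δp = p'−p = (0.3944,-0.0500); α = Δx/Fx = (71/180) / (71/36) = 1/5
check: Δy/Fy = (-1/20) / (-1/4) = 1/5 ✓

α = 1/5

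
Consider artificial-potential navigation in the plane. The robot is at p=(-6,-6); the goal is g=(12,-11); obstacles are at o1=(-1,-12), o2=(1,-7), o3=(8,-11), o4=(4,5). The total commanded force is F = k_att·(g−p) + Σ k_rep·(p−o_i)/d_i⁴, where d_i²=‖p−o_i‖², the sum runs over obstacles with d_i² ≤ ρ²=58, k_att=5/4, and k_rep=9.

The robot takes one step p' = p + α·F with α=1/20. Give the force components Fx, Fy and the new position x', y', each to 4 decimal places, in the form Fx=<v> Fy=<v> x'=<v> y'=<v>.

Fx=22.4748 Fy=-6.2464 x'=-4.8763 y'=-6.3123

F_att = 5/4·(g−p) = 5/4·(18,-5) = (22.5000,-6.2500)
o1: d²=61 > ρ²=58 → inactive
o2: d²=50 ≤ ρ²=58; F_rep = 9·(-7,1)/50² = (-0.0252,0.0036)
o3: d²=221 > ρ²=58 → inactive
o4: d²=221 > ρ²=58 → inactive
F = F_att + ΣF_rep = (22.4748,-6.2464)
p' = p + 1/20·F = (-4.8763,-6.3123)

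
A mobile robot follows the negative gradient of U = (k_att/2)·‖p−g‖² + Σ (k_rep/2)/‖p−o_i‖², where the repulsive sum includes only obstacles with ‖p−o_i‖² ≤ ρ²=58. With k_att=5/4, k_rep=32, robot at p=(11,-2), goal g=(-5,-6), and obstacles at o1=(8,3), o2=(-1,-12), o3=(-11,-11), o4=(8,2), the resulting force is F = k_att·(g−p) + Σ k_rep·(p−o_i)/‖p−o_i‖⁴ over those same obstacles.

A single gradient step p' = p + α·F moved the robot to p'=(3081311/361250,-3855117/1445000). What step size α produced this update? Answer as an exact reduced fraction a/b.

α = 1/8

F_att = 5/4·(g−p) = 5/4·(-16,-4) = (-20.0000,-5.0000)
o1: d²=34 ≤ ρ²=58; F_rep = 32·(3,-5)/34² = (0.0830,-0.1384)
o2: d²=244 > ρ²=58 → inactive
o3: d²=565 > ρ²=58 → inactive
o4: d²=25 ≤ ρ²=58; F_rep = 32·(3,-4)/25² = (0.1536,-0.2048)
F = F_att + ΣF_rep = (-19.7634,-5.3432)
Δp = p'−p = (-2.4704,-0.6679); α = Δx/Fx = (-892439/361250) / (-3569756/180625) = 1/8
check: Δy/Fy = (-965117/1445000) / (-965117/180625) = 1/8 ✓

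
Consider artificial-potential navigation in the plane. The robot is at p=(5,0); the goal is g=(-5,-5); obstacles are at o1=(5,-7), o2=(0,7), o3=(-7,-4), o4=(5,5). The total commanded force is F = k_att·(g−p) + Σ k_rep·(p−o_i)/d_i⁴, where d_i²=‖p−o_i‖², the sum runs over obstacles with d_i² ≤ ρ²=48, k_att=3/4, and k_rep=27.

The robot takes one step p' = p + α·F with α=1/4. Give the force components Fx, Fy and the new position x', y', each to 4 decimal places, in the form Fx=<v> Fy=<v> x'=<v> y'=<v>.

F_att = 3/4·(g−p) = 3/4·(-10,-5) = (-7.5000,-3.7500)
o1: d²=49 > ρ²=48 → inactive
o2: d²=74 > ρ²=48 → inactive
o3: d²=160 > ρ²=48 → inactive
o4: d²=25 ≤ ρ²=48; F_rep = 27·(0,-5)/25² = (0.0000,-0.2160)
F = F_att + ΣF_rep = (-7.5000,-3.9660)
p' = p + 1/4·F = (3.1250,-0.9915)

Fx=-7.5000 Fy=-3.9660 x'=3.1250 y'=-0.9915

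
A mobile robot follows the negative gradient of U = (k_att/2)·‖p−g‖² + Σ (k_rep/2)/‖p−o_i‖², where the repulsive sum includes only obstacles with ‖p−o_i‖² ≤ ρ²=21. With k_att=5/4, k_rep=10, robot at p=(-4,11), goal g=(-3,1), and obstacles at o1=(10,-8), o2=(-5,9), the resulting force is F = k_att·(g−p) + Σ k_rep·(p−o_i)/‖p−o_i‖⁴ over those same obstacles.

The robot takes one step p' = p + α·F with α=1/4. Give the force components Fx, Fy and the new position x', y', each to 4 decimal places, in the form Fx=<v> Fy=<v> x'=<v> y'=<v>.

F_att = 5/4·(g−p) = 5/4·(1,-10) = (1.2500,-12.5000)
o1: d²=557 > ρ²=21 → inactive
o2: d²=5 ≤ ρ²=21; F_rep = 10·(1,2)/5² = (0.4000,0.8000)
F = F_att + ΣF_rep = (1.6500,-11.7000)
p' = p + 1/4·F = (-3.5875,8.0750)

Fx=1.6500 Fy=-11.7000 x'=-3.5875 y'=8.0750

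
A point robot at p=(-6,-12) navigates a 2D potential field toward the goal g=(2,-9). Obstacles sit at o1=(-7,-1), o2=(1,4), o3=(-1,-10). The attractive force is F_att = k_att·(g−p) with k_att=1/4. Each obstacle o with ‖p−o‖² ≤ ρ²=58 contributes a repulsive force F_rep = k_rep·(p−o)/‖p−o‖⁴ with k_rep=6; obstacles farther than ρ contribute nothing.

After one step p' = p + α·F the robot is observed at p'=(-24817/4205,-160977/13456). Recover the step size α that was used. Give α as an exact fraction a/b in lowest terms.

α = 1/20

F_att = 1/4·(g−p) = 1/4·(8,3) = (2.0000,0.7500)
o1: d²=122 > ρ²=58 → inactive
o2: d²=305 > ρ²=58 → inactive
o3: d²=29 ≤ ρ²=58; F_rep = 6·(-5,-2)/29² = (-0.0357,-0.0143)
F = F_att + ΣF_rep = (1.9643,0.7357)
Δp = p'−p = (0.0982,0.0368); α = Δx/Fx = (413/4205) / (1652/841) = 1/20
check: Δy/Fy = (495/13456) / (2475/3364) = 1/20 ✓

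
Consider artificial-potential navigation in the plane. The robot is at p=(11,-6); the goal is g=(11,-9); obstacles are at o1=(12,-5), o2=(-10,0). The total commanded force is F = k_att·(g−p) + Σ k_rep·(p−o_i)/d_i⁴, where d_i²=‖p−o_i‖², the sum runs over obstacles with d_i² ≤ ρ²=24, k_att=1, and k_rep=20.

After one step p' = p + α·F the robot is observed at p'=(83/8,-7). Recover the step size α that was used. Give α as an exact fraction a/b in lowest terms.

F_att = 1·(g−p) = 1·(0,-3) = (0.0000,-3.0000)
o1: d²=2 ≤ ρ²=24; F_rep = 20·(-1,-1)/2² = (-5.0000,-5.0000)
o2: d²=477 > ρ²=24 → inactive
F = F_att + ΣF_rep = (-5.0000,-8.0000)
Δp = p'−p = (-0.6250,-1.0000); α = Δx/Fx = (-5/8) / (-5) = 1/8
check: Δy/Fy = (-1) / (-8) = 1/8 ✓

α = 1/8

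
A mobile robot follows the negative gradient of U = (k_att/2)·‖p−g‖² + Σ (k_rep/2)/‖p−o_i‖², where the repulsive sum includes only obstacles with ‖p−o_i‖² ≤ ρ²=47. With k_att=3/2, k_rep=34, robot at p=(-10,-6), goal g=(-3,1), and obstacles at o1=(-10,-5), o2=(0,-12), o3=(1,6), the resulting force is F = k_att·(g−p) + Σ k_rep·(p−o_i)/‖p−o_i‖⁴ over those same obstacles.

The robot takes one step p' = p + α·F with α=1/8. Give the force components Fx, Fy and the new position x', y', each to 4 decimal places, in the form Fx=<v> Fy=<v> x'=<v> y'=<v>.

Fx=10.5000 Fy=-23.5000 x'=-8.6875 y'=-8.9375

F_att = 3/2·(g−p) = 3/2·(7,7) = (10.5000,10.5000)
o1: d²=1 ≤ ρ²=47; F_rep = 34·(0,-1)/1² = (0.0000,-34.0000)
o2: d²=136 > ρ²=47 → inactive
o3: d²=265 > ρ²=47 → inactive
F = F_att + ΣF_rep = (10.5000,-23.5000)
p' = p + 1/8·F = (-8.6875,-8.9375)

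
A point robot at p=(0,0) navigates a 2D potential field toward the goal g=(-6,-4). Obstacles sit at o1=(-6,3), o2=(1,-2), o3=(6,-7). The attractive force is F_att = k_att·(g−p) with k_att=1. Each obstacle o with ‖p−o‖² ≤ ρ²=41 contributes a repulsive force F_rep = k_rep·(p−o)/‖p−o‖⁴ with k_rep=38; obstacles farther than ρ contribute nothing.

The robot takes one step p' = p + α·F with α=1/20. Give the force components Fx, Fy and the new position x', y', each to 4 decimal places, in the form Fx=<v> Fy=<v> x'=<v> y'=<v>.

F_att = 1·(g−p) = 1·(-6,-4) = (-6.0000,-4.0000)
o1: d²=45 > ρ²=41 → inactive
o2: d²=5 ≤ ρ²=41; F_rep = 38·(-1,2)/5² = (-1.5200,3.0400)
o3: d²=85 > ρ²=41 → inactive
F = F_att + ΣF_rep = (-7.5200,-0.9600)
p' = p + 1/20·F = (-0.3760,-0.0480)

Fx=-7.5200 Fy=-0.9600 x'=-0.3760 y'=-0.0480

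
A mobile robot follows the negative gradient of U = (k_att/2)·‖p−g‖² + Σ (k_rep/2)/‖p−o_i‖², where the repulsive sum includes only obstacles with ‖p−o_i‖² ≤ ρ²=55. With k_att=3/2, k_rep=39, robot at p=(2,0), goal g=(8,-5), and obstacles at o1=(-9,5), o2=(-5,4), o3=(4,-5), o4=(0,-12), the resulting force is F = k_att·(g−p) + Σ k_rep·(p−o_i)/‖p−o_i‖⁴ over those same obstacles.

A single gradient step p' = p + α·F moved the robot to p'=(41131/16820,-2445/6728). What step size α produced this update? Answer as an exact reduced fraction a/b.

α = 1/20

F_att = 3/2·(g−p) = 3/2·(6,-5) = (9.0000,-7.5000)
o1: d²=146 > ρ²=55 → inactive
o2: d²=65 > ρ²=55 → inactive
o3: d²=29 ≤ ρ²=55; F_rep = 39·(-2,5)/29² = (-0.0927,0.2319)
o4: d²=148 > ρ²=55 → inactive
F = F_att + ΣF_rep = (8.9073,-7.2681)
Δp = p'−p = (0.4454,-0.3634); α = Δx/Fx = (7491/16820) / (7491/841) = 1/20
check: Δy/Fy = (-2445/6728) / (-12225/1682) = 1/20 ✓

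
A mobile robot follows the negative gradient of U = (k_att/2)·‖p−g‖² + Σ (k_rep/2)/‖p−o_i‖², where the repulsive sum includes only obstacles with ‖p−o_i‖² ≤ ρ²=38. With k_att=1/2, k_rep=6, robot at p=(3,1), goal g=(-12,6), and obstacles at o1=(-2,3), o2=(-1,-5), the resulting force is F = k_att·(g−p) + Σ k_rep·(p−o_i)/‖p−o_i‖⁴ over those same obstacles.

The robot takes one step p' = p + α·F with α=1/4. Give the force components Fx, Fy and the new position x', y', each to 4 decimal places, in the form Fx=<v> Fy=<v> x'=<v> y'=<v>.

Fx=-7.4643 Fy=2.4857 x'=1.1339 y'=1.6214

F_att = 1/2·(g−p) = 1/2·(-15,5) = (-7.5000,2.5000)
o1: d²=29 ≤ ρ²=38; F_rep = 6·(5,-2)/29² = (0.0357,-0.0143)
o2: d²=52 > ρ²=38 → inactive
F = F_att + ΣF_rep = (-7.4643,2.4857)
p' = p + 1/4·F = (1.1339,1.6214)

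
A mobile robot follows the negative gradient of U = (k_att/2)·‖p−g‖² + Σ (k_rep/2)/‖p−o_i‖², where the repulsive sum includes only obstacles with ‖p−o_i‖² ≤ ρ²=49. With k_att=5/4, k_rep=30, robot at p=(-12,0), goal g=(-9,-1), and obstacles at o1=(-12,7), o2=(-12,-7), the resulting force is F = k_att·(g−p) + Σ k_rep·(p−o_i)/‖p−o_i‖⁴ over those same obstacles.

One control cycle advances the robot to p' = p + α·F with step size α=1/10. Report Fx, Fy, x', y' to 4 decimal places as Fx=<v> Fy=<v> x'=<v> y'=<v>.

Fx=3.7500 Fy=-1.2500 x'=-11.6250 y'=-0.1250

F_att = 5/4·(g−p) = 5/4·(3,-1) = (3.7500,-1.2500)
o1: d²=49 ≤ ρ²=49; F_rep = 30·(0,-7)/49² = (0.0000,-0.0875)
o2: d²=49 ≤ ρ²=49; F_rep = 30·(0,7)/49² = (0.0000,0.0875)
F = F_att + ΣF_rep = (3.7500,-1.2500)
p' = p + 1/10·F = (-11.6250,-0.1250)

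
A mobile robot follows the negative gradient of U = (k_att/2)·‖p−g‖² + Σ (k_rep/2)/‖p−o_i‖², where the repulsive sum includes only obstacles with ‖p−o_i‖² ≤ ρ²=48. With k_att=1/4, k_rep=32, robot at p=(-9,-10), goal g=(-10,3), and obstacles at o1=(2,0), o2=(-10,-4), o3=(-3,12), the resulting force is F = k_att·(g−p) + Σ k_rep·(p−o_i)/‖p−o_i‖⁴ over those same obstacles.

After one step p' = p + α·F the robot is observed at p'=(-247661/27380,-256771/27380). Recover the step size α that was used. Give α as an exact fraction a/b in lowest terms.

α = 1/5

F_att = 1/4·(g−p) = 1/4·(-1,13) = (-0.2500,3.2500)
o1: d²=221 > ρ²=48 → inactive
o2: d²=37 ≤ ρ²=48; F_rep = 32·(1,-6)/37² = (0.0234,-0.1402)
o3: d²=520 > ρ²=48 → inactive
F = F_att + ΣF_rep = (-0.2266,3.1098)
Δp = p'−p = (-0.0453,0.6220); α = Δx/Fx = (-1241/27380) / (-1241/5476) = 1/5
check: Δy/Fy = (17029/27380) / (17029/5476) = 1/5 ✓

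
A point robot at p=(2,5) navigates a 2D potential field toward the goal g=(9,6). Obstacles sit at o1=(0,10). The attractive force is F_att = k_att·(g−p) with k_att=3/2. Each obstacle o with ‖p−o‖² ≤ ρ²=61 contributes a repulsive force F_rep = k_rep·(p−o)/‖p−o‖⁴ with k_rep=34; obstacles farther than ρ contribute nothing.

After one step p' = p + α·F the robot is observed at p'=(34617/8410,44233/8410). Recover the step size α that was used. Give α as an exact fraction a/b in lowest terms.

α = 1/5

F_att = 3/2·(g−p) = 3/2·(7,1) = (10.5000,1.5000)
o1: d²=29 ≤ ρ²=61; F_rep = 34·(2,-5)/29² = (0.0809,-0.2021)
F = F_att + ΣF_rep = (10.5809,1.2979)
Δp = p'−p = (2.1162,0.2596); α = Δx/Fx = (17797/8410) / (17797/1682) = 1/5
check: Δy/Fy = (2183/8410) / (2183/1682) = 1/5 ✓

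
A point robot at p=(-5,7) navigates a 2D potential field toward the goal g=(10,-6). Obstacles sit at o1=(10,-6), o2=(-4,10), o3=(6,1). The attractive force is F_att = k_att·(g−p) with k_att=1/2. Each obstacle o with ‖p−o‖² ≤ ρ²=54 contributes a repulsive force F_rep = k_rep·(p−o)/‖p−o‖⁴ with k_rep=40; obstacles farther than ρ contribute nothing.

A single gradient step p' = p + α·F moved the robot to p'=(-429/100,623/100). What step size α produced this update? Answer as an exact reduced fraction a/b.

α = 1/10

F_att = 1/2·(g−p) = 1/2·(15,-13) = (7.5000,-6.5000)
o1: d²=394 > ρ²=54 → inactive
o2: d²=10 ≤ ρ²=54; F_rep = 40·(-1,-3)/10² = (-0.4000,-1.2000)
o3: d²=157 > ρ²=54 → inactive
F = F_att + ΣF_rep = (7.1000,-7.7000)
Δp = p'−p = (0.7100,-0.7700); α = Δx/Fx = (71/100) / (71/10) = 1/10
check: Δy/Fy = (-77/100) / (-77/10) = 1/10 ✓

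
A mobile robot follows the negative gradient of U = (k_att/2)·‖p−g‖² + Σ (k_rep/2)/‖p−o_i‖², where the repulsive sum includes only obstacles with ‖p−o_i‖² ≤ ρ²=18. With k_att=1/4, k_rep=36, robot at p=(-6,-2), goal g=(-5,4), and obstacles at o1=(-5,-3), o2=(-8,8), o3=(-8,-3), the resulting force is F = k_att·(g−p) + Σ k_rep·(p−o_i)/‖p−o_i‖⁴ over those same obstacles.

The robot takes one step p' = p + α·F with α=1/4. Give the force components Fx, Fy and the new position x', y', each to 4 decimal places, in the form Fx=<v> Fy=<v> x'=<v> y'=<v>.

F_att = 1/4·(g−p) = 1/4·(1,6) = (0.2500,1.5000)
o1: d²=2 ≤ ρ²=18; F_rep = 36·(-1,1)/2² = (-9.0000,9.0000)
o2: d²=104 > ρ²=18 → inactive
o3: d²=5 ≤ ρ²=18; F_rep = 36·(2,1)/5² = (2.8800,1.4400)
F = F_att + ΣF_rep = (-5.8700,11.9400)
p' = p + 1/4·F = (-7.4675,0.9850)

Fx=-5.8700 Fy=11.9400 x'=-7.4675 y'=0.9850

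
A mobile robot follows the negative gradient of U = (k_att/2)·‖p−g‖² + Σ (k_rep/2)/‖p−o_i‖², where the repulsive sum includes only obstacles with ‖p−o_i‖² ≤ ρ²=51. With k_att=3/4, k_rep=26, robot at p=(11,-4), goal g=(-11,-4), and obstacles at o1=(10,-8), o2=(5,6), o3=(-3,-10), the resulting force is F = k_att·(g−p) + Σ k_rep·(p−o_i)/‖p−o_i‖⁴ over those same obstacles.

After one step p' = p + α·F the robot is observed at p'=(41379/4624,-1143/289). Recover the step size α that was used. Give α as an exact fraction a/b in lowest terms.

α = 1/8

F_att = 3/4·(g−p) = 3/4·(-22,0) = (-16.5000,0.0000)
o1: d²=17 ≤ ρ²=51; F_rep = 26·(1,4)/17² = (0.0900,0.3599)
o2: d²=136 > ρ²=51 → inactive
o3: d²=232 > ρ²=51 → inactive
F = F_att + ΣF_rep = (-16.4100,0.3599)
Δp = p'−p = (-2.0513,0.0450); α = Δx/Fx = (-9485/4624) / (-9485/578) = 1/8
check: Δy/Fy = (13/289) / (104/289) = 1/8 ✓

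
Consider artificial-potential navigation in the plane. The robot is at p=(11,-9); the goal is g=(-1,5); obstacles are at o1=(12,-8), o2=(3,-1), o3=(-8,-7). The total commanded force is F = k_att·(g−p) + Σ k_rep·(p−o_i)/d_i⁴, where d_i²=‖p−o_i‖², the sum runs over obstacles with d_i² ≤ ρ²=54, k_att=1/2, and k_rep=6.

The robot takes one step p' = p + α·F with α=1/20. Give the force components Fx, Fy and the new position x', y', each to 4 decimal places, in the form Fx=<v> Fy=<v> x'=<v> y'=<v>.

Fx=-7.5000 Fy=5.5000 x'=10.6250 y'=-8.7250

F_att = 1/2·(g−p) = 1/2·(-12,14) = (-6.0000,7.0000)
o1: d²=2 ≤ ρ²=54; F_rep = 6·(-1,-1)/2² = (-1.5000,-1.5000)
o2: d²=128 > ρ²=54 → inactive
o3: d²=365 > ρ²=54 → inactive
F = F_att + ΣF_rep = (-7.5000,5.5000)
p' = p + 1/20·F = (10.6250,-8.7250)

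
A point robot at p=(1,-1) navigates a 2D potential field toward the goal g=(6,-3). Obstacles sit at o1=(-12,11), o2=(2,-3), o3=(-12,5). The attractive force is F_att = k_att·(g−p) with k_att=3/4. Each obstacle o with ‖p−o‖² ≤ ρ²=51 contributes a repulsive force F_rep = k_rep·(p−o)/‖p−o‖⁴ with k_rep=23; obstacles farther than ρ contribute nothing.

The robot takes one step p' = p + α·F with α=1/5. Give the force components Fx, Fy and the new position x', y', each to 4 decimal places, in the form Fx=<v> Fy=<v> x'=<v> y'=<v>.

F_att = 3/4·(g−p) = 3/4·(5,-2) = (3.7500,-1.5000)
o1: d²=313 > ρ²=51 → inactive
o2: d²=5 ≤ ρ²=51; F_rep = 23·(-1,2)/5² = (-0.9200,1.8400)
o3: d²=205 > ρ²=51 → inactive
F = F_att + ΣF_rep = (2.8300,0.3400)
p' = p + 1/5·F = (1.5660,-0.9320)

Fx=2.8300 Fy=0.3400 x'=1.5660 y'=-0.9320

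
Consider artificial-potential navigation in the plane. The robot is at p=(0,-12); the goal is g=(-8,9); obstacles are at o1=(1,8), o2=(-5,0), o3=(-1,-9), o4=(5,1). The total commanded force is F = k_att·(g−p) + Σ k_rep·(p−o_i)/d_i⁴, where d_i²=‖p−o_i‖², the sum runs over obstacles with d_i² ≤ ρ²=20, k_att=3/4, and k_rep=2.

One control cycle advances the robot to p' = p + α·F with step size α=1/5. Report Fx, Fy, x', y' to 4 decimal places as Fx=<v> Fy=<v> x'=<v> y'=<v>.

Fx=-5.9800 Fy=15.6900 x'=-1.1960 y'=-8.8620

F_att = 3/4·(g−p) = 3/4·(-8,21) = (-6.0000,15.7500)
o1: d²=401 > ρ²=20 → inactive
o2: d²=169 > ρ²=20 → inactive
o3: d²=10 ≤ ρ²=20; F_rep = 2·(1,-3)/10² = (0.0200,-0.0600)
o4: d²=194 > ρ²=20 → inactive
F = F_att + ΣF_rep = (-5.9800,15.6900)
p' = p + 1/5·F = (-1.1960,-8.8620)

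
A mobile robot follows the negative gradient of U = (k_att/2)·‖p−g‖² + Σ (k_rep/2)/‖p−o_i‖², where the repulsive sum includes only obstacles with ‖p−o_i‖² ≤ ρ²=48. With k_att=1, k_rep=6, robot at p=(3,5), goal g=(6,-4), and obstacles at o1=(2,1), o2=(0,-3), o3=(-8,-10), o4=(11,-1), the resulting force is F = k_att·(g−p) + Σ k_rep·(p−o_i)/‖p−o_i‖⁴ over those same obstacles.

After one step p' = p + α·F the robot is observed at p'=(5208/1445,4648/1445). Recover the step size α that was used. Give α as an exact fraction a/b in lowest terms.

F_att = 1·(g−p) = 1·(3,-9) = (3.0000,-9.0000)
o1: d²=17 ≤ ρ²=48; F_rep = 6·(1,4)/17² = (0.0208,0.0830)
o2: d²=73 > ρ²=48 → inactive
o3: d²=346 > ρ²=48 → inactive
o4: d²=100 > ρ²=48 → inactive
F = F_att + ΣF_rep = (3.0208,-8.9170)
Δp = p'−p = (0.6042,-1.7834); α = Δx/Fx = (873/1445) / (873/289) = 1/5
check: Δy/Fy = (-2577/1445) / (-2577/289) = 1/5 ✓

α = 1/5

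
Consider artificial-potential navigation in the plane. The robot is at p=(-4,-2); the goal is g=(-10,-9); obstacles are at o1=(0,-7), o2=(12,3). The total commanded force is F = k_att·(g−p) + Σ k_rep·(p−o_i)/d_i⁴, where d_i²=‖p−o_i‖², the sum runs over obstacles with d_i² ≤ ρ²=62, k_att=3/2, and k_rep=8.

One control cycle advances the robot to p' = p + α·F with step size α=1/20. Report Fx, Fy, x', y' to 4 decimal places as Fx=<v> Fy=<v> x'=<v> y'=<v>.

F_att = 3/2·(g−p) = 3/2·(-6,-7) = (-9.0000,-10.5000)
o1: d²=41 ≤ ρ²=62; F_rep = 8·(-4,5)/41² = (-0.0190,0.0238)
o2: d²=281 > ρ²=62 → inactive
F = F_att + ΣF_rep = (-9.0190,-10.4762)
p' = p + 1/20·F = (-4.4510,-2.5238)

Fx=-9.0190 Fy=-10.4762 x'=-4.4510 y'=-2.5238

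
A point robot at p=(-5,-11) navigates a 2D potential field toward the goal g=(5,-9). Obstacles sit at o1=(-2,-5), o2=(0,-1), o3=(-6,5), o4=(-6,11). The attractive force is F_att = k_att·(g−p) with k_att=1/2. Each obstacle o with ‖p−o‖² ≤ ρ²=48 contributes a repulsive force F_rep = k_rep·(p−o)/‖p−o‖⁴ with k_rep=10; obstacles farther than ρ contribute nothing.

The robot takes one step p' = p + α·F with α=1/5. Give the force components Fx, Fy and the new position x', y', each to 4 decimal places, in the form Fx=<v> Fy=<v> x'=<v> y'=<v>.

F_att = 1/2·(g−p) = 1/2·(10,2) = (5.0000,1.0000)
o1: d²=45 ≤ ρ²=48; F_rep = 10·(-3,-6)/45² = (-0.0148,-0.0296)
o2: d²=125 > ρ²=48 → inactive
o3: d²=257 > ρ²=48 → inactive
o4: d²=485 > ρ²=48 → inactive
F = F_att + ΣF_rep = (4.9852,0.9704)
p' = p + 1/5·F = (-4.0030,-10.8059)

Fx=4.9852 Fy=0.9704 x'=-4.0030 y'=-10.8059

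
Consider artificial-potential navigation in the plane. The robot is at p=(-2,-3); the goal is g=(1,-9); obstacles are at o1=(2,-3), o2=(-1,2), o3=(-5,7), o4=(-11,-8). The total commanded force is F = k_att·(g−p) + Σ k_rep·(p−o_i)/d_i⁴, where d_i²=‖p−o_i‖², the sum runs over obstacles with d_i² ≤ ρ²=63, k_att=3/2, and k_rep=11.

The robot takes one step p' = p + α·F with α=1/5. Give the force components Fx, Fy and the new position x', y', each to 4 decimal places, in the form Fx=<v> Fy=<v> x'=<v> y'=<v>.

Fx=4.3119 Fy=-9.0814 x'=-1.1376 y'=-4.8163

F_att = 3/2·(g−p) = 3/2·(3,-6) = (4.5000,-9.0000)
o1: d²=16 ≤ ρ²=63; F_rep = 11·(-4,0)/16² = (-0.1719,0.0000)
o2: d²=26 ≤ ρ²=63; F_rep = 11·(-1,-5)/26² = (-0.0163,-0.0814)
o3: d²=109 > ρ²=63 → inactive
o4: d²=106 > ρ²=63 → inactive
F = F_att + ΣF_rep = (4.3119,-9.0814)
p' = p + 1/5·F = (-1.1376,-4.8163)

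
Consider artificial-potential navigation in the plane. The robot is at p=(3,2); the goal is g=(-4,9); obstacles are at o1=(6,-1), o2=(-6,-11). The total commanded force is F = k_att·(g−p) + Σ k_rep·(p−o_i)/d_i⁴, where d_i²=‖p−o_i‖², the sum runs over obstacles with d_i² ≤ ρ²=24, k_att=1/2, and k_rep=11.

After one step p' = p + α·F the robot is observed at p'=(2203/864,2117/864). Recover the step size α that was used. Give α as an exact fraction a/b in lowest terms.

F_att = 1/2·(g−p) = 1/2·(-7,7) = (-3.5000,3.5000)
o1: d²=18 ≤ ρ²=24; F_rep = 11·(-3,3)/18² = (-0.1019,0.1019)
o2: d²=250 > ρ²=24 → inactive
F = F_att + ΣF_rep = (-3.6019,3.6019)
Δp = p'−p = (-0.4502,0.4502); α = Δx/Fx = (-389/864) / (-389/108) = 1/8
check: Δy/Fy = (389/864) / (389/108) = 1/8 ✓

α = 1/8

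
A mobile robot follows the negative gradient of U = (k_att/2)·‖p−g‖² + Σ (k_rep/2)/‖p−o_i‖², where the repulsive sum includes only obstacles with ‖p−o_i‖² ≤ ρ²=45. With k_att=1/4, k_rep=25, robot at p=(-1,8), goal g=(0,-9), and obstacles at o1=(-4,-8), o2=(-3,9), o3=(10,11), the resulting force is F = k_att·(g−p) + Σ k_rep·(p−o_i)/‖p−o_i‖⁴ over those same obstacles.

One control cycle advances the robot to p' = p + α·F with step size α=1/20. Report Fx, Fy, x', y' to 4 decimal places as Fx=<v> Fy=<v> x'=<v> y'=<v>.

F_att = 1/4·(g−p) = 1/4·(1,-17) = (0.2500,-4.2500)
o1: d²=265 > ρ²=45 → inactive
o2: d²=5 ≤ ρ²=45; F_rep = 25·(2,-1)/5² = (2.0000,-1.0000)
o3: d²=130 > ρ²=45 → inactive
F = F_att + ΣF_rep = (2.2500,-5.2500)
p' = p + 1/20·F = (-0.8875,7.7375)

Fx=2.2500 Fy=-5.2500 x'=-0.8875 y'=7.7375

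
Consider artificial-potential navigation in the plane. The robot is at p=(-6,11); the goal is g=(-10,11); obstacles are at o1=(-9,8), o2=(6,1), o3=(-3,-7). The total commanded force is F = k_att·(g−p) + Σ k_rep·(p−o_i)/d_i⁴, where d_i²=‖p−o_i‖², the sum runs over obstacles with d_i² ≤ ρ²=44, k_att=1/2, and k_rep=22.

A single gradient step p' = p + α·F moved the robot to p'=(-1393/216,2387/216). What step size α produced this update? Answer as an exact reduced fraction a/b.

α = 1/4

F_att = 1/2·(g−p) = 1/2·(-4,0) = (-2.0000,0.0000)
o1: d²=18 ≤ ρ²=44; F_rep = 22·(3,3)/18² = (0.2037,0.2037)
o2: d²=244 > ρ²=44 → inactive
o3: d²=333 > ρ²=44 → inactive
F = F_att + ΣF_rep = (-1.7963,0.2037)
Δp = p'−p = (-0.4491,0.0509); α = Δx/Fx = (-97/216) / (-97/54) = 1/4
check: Δy/Fy = (11/216) / (11/54) = 1/4 ✓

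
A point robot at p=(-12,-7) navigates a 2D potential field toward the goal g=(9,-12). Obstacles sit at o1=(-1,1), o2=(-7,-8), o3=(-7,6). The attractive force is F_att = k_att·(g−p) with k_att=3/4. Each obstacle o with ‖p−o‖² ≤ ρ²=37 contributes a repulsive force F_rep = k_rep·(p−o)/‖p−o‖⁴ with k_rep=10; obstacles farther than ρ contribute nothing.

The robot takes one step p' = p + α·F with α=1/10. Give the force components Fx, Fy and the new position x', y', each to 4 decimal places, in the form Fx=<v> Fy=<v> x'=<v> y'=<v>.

F_att = 3/4·(g−p) = 3/4·(21,-5) = (15.7500,-3.7500)
o1: d²=185 > ρ²=37 → inactive
o2: d²=26 ≤ ρ²=37; F_rep = 10·(-5,1)/26² = (-0.0740,0.0148)
o3: d²=194 > ρ²=37 → inactive
F = F_att + ΣF_rep = (15.6760,-3.7352)
p' = p + 1/10·F = (-10.4324,-7.3735)

Fx=15.6760 Fy=-3.7352 x'=-10.4324 y'=-7.3735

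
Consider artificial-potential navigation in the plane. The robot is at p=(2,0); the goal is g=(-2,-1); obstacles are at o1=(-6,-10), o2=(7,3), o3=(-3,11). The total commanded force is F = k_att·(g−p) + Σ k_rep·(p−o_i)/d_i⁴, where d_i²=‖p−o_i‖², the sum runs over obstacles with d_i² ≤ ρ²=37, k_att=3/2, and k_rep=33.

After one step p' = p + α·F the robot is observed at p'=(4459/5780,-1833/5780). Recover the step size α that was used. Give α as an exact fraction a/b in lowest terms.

F_att = 3/2·(g−p) = 3/2·(-4,-1) = (-6.0000,-1.5000)
o1: d²=164 > ρ²=37 → inactive
o2: d²=34 ≤ ρ²=37; F_rep = 33·(-5,-3)/34² = (-0.1427,-0.0856)
o3: d²=146 > ρ²=37 → inactive
F = F_att + ΣF_rep = (-6.1427,-1.5856)
Δp = p'−p = (-1.2285,-0.3171); α = Δx/Fx = (-7101/5780) / (-7101/1156) = 1/5
check: Δy/Fy = (-1833/5780) / (-1833/1156) = 1/5 ✓

α = 1/5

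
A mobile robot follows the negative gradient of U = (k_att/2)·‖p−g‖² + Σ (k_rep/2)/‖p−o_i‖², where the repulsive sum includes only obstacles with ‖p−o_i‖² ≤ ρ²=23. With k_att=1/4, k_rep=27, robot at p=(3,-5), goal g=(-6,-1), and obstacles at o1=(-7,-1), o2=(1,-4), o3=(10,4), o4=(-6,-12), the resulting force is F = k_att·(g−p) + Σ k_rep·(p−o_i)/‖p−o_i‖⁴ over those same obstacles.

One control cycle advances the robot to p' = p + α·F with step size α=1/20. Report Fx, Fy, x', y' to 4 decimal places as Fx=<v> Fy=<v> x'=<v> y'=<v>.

F_att = 1/4·(g−p) = 1/4·(-9,4) = (-2.2500,1.0000)
o1: d²=116 > ρ²=23 → inactive
o2: d²=5 ≤ ρ²=23; F_rep = 27·(2,-1)/5² = (2.1600,-1.0800)
o3: d²=130 > ρ²=23 → inactive
o4: d²=130 > ρ²=23 → inactive
F = F_att + ΣF_rep = (-0.0900,-0.0800)
p' = p + 1/20·F = (2.9955,-5.0040)

Fx=-0.0900 Fy=-0.0800 x'=2.9955 y'=-5.0040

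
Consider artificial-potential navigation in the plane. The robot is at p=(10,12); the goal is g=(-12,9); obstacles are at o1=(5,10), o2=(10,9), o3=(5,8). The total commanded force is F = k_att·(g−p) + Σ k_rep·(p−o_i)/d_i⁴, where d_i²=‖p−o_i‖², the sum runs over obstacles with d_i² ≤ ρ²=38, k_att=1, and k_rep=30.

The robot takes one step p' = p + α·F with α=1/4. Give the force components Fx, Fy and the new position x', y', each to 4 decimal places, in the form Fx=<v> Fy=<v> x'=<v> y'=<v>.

Fx=-21.8216 Fy=-1.8175 x'=4.5446 y'=11.5456

F_att = 1·(g−p) = 1·(-22,-3) = (-22.0000,-3.0000)
o1: d²=29 ≤ ρ²=38; F_rep = 30·(5,2)/29² = (0.1784,0.0713)
o2: d²=9 ≤ ρ²=38; F_rep = 30·(0,3)/9² = (0.0000,1.1111)
o3: d²=41 > ρ²=38 → inactive
F = F_att + ΣF_rep = (-21.8216,-1.8175)
p' = p + 1/4·F = (4.5446,11.5456)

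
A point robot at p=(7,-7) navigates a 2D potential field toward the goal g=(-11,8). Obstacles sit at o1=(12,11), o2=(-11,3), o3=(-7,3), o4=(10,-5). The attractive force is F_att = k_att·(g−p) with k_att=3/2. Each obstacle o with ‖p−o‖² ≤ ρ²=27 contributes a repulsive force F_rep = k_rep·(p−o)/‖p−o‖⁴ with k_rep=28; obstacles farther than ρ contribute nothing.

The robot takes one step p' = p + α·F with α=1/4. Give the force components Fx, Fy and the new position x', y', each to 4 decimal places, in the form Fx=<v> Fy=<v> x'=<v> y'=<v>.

F_att = 3/2·(g−p) = 3/2·(-18,15) = (-27.0000,22.5000)
o1: d²=349 > ρ²=27 → inactive
o2: d²=424 > ρ²=27 → inactive
o3: d²=296 > ρ²=27 → inactive
o4: d²=13 ≤ ρ²=27; F_rep = 28·(-3,-2)/13² = (-0.4970,-0.3314)
F = F_att + ΣF_rep = (-27.4970,22.1686)
p' = p + 1/4·F = (0.1257,-1.4578)

Fx=-27.4970 Fy=22.1686 x'=0.1257 y'=-1.4578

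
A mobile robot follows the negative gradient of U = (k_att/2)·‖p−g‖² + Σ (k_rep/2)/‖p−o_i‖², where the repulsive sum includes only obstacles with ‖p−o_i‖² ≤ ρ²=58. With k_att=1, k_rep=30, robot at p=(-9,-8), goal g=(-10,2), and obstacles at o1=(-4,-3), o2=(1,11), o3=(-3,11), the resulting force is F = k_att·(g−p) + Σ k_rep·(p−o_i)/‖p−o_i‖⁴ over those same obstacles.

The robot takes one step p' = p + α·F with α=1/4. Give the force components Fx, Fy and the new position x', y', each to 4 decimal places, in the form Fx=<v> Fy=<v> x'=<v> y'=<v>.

F_att = 1·(g−p) = 1·(-1,10) = (-1.0000,10.0000)
o1: d²=50 ≤ ρ²=58; F_rep = 30·(-5,-5)/50² = (-0.0600,-0.0600)
o2: d²=461 > ρ²=58 → inactive
o3: d²=397 > ρ²=58 → inactive
F = F_att + ΣF_rep = (-1.0600,9.9400)
p' = p + 1/4·F = (-9.2650,-5.5150)

Fx=-1.0600 Fy=9.9400 x'=-9.2650 y'=-5.5150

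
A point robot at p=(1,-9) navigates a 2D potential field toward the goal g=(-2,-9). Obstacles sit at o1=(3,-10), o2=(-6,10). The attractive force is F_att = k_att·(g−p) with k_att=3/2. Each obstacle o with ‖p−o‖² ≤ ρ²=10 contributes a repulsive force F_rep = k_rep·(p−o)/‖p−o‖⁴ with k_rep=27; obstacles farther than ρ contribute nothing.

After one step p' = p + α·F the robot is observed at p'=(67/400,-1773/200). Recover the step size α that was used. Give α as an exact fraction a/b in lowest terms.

F_att = 3/2·(g−p) = 3/2·(-3,0) = (-4.5000,0.0000)
o1: d²=5 ≤ ρ²=10; F_rep = 27·(-2,1)/5² = (-2.1600,1.0800)
o2: d²=410 > ρ²=10 → inactive
F = F_att + ΣF_rep = (-6.6600,1.0800)
Δp = p'−p = (-0.8325,0.1350); α = Δx/Fx = (-333/400) / (-333/50) = 1/8
check: Δy/Fy = (27/200) / (27/25) = 1/8 ✓

α = 1/8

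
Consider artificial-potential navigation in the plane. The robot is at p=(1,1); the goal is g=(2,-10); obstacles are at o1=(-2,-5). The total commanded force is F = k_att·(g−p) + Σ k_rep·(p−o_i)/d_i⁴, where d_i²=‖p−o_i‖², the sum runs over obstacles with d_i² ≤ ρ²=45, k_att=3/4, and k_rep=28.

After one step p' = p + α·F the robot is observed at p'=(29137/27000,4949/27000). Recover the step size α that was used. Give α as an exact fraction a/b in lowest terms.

α = 1/10

F_att = 3/4·(g−p) = 3/4·(1,-11) = (0.7500,-8.2500)
o1: d²=45 ≤ ρ²=45; F_rep = 28·(3,6)/45² = (0.0415,0.0830)
F = F_att + ΣF_rep = (0.7915,-8.1670)
Δp = p'−p = (0.0791,-0.8167); α = Δx/Fx = (2137/27000) / (2137/2700) = 1/10
check: Δy/Fy = (-22051/27000) / (-22051/2700) = 1/10 ✓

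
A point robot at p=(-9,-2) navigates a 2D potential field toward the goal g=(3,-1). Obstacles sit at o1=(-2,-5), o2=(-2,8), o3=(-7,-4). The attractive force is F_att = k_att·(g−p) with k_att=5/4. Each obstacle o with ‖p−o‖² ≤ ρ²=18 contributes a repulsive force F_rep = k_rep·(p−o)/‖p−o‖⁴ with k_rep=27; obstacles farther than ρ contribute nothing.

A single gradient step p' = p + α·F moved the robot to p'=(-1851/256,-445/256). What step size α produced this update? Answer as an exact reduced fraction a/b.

α = 1/8

F_att = 5/4·(g−p) = 5/4·(12,1) = (15.0000,1.2500)
o1: d²=58 > ρ²=18 → inactive
o2: d²=149 > ρ²=18 → inactive
o3: d²=8 ≤ ρ²=18; F_rep = 27·(-2,2)/8² = (-0.8438,0.8438)
F = F_att + ΣF_rep = (14.1562,2.0938)
Δp = p'−p = (1.7695,0.2617); α = Δx/Fx = (453/256) / (453/32) = 1/8
check: Δy/Fy = (67/256) / (67/32) = 1/8 ✓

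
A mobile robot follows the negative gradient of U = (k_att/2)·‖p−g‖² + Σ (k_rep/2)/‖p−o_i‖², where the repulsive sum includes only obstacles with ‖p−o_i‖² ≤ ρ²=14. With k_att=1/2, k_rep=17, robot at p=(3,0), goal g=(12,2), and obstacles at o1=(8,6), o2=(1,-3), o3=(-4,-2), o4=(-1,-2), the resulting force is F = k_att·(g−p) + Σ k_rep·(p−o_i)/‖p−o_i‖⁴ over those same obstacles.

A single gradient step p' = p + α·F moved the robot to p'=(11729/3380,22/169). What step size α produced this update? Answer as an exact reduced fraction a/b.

F_att = 1/2·(g−p) = 1/2·(9,2) = (4.5000,1.0000)
o1: d²=61 > ρ²=14 → inactive
o2: d²=13 ≤ ρ²=14; F_rep = 17·(2,3)/13² = (0.2012,0.3018)
o3: d²=53 > ρ²=14 → inactive
o4: d²=20 > ρ²=14 → inactive
F = F_att + ΣF_rep = (4.7012,1.3018)
Δp = p'−p = (0.4701,0.1302); α = Δx/Fx = (1589/3380) / (1589/338) = 1/10
check: Δy/Fy = (22/169) / (220/169) = 1/10 ✓

α = 1/10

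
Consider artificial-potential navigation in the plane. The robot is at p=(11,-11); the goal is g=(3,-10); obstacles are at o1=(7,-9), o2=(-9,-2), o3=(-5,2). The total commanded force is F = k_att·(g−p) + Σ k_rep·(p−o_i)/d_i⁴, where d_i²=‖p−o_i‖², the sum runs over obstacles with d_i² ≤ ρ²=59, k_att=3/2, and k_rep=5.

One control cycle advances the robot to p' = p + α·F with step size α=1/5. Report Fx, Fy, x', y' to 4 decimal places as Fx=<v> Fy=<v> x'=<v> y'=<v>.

Fx=-11.9500 Fy=1.4750 x'=8.6100 y'=-10.7050

F_att = 3/2·(g−p) = 3/2·(-8,1) = (-12.0000,1.5000)
o1: d²=20 ≤ ρ²=59; F_rep = 5·(4,-2)/20² = (0.0500,-0.0250)
o2: d²=481 > ρ²=59 → inactive
o3: d²=425 > ρ²=59 → inactive
F = F_att + ΣF_rep = (-11.9500,1.4750)
p' = p + 1/5·F = (8.6100,-10.7050)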